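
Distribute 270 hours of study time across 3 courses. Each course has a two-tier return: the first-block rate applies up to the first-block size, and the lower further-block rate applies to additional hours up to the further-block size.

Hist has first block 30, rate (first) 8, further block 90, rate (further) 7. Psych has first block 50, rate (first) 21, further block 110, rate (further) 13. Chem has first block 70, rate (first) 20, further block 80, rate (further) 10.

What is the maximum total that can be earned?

Order all 6 blocks by rate: Psych/T1 21 > Chem/T1 20 > Psych/T2 13 > Chem/T2 10 > Hist/T1 8 > Hist/T2 7.
Fill Psych T1 block (50 at 21) ; 220 left.
Fill Chem T1 block (70 at 20) ; 150 left.
Fill Psych T2 block (110 at 13) ; 40 left.
Chem/T2: +40 of 80 at 10; pool empty.
Total = 21×50 + 20×70 + 13×110 + 10×40 = 4280.

4280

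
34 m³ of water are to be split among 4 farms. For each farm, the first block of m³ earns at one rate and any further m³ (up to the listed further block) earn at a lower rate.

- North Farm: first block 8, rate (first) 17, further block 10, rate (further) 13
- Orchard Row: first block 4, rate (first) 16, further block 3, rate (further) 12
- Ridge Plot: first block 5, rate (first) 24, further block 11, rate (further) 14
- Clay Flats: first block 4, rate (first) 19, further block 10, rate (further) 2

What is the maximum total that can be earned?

Rank every tier by rate: Ridge Plot/first 24 > Clay Flats/first 19 > North Farm/first 17 > Orchard Row/first 16 > Ridge Plot/second 14 > North Farm/second 13 > Orchard Row/second 12 > Clay Flats/second 2.
Fill Ridge Plot first block (5 at 24) ; 29 left.
Clay Flats first at 19: fill all 4 ; 25 left.
North Farm first at 17: fill all 8 ; 17 left.
Orchard Row/first (16): +4 ; 13 left.
Fill Ridge Plot second block (11 at 14) ; 2 left.
2 remain; put them into North Farm second at 13.
Total = 24×5 + 19×4 + 17×8 + 16×4 + 14×11 + 13×2 = 576.

576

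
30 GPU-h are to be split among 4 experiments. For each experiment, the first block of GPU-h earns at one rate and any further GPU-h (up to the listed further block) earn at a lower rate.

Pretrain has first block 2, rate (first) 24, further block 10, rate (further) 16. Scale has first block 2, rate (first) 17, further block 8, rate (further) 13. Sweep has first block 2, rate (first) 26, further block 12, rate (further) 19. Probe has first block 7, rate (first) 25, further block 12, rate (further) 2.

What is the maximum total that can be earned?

617

Treat each block as its own option and order by rate: Sweep/first 26 > Probe/first 25 > Pretrain/first 24 > Sweep/second 19 > Scale/first 17 > Pretrain/second 16 > Scale/second 13 > Probe/second 2.
Sweep/first (26): +2 — 28 left.
Probe/first (25): +7 — 21 left.
Fill Pretrain first block (2 at 24) — 19 left.
Sweep second at 19: fill all 12 — 7 left.
Scale first at 17: fill all 2 — 5 left.
Pretrain second at 16: only 5 left, fill 5.
Total = 26×2 + 25×7 + 24×2 + 19×12 + 17×2 + 16×5 = 617.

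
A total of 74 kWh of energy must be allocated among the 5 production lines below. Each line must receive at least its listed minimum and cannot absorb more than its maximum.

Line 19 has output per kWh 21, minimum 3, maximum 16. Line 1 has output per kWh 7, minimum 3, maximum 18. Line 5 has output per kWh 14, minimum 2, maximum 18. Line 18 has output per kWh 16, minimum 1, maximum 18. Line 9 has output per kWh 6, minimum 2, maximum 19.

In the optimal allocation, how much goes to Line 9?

4

Meeting every minimum uses 3+3+2+1+2 = 11 kWh, leaving 63.
Order the production lines by output per kWh: Line 19 21 > Line 18 16 > Line 5 14 > Line 1 7 > Line 9 6.
Line 19 takes 13 more to reach its cap of 16 → 50 left.
Give Line 18 17 more to hit its cap of 18 → 33 left.
Give Line 5 16 more to hit its cap of 18 → 17 left.
Give Line 1 15 more to hit its cap of 18 → 2 left.
Line 9: +2 (room for 17) → 4. Pool exhausted.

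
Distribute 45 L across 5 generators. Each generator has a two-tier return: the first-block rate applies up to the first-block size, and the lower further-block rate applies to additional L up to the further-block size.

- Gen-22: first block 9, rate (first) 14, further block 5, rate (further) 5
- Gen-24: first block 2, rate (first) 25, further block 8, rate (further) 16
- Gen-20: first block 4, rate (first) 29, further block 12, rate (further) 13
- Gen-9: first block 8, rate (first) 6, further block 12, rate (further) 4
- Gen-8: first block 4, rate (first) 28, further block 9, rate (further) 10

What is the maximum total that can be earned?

748

Treat each block as its own option and order by rate: Gen-20/tier1 29 > Gen-8/tier1 28 > Gen-24/tier1 25 > Gen-24/tier2 16 > Gen-22/tier1 14 > Gen-20/tier2 13 > Gen-8/tier2 10 > Gen-9/tier1 6 > Gen-22/tier2 5 > Gen-9/tier2 4.
Gen-20/tier1 (29): +4 — 41 left.
Gen-8/tier1 (28): +4 — 37 left.
Fill Gen-24 tier1 block (2 at 25) — 35 left.
Gen-24/tier2 (16): +8 — 27 left.
Gen-22 tier1 at 14: fill all 9 — 18 left.
Gen-20/tier2 (13): +12 — 6 left.
Gen-8/tier2: +6 of 9 at 10; pool empty.
Total = 29×4 + 28×4 + 25×2 + 16×8 + 14×9 + 13×12 + 10×6 = 748.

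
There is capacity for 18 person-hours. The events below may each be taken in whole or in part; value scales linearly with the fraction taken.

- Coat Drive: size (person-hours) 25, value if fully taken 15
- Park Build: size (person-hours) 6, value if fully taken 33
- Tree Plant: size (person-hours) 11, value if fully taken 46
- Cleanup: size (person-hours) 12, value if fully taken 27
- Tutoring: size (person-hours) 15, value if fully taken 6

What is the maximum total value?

81.25

Rank by value-to-size ratio: Park Build 33/6≈5.5, Tree Plant 46/11≈4.18, Cleanup 27/12≈2.25, Coat Drive 15/25≈0.6, Tutoring 6/15≈0.4.
All 6 person-hours of Park Build fit (value 33) — 12 remain.
All 11 person-hours of Tree Plant fit (value 46) — 1 remain.
Only 1 person-hours remain; take 1/12 of Cleanup for value 27×1/12 = 2.25.
Total value = 81.25.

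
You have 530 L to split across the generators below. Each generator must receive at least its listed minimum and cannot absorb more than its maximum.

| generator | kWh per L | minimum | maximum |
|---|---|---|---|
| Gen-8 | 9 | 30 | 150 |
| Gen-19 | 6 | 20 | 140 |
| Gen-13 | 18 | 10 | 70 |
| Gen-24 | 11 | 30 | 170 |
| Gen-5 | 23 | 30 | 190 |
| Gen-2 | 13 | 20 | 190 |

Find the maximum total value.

8820

Meeting every minimum uses 30+20+10+30+30+20 = 140 L, leaving 390.
Highest kWh per L first: Gen-5 23 > Gen-13 18 > Gen-2 13 > Gen-24 11 > Gen-8 9 > Gen-19 6.
Give Gen-5 160 more to hit its cap of 190 — 230 left.
Give Gen-13 60 more to hit its cap of 70 — 170 left.
Gen-2 takes 170 more to reach its cap of 190 — 0 left.
Total = 9×30 + 6×20 + 18×70 + 11×30 + 23×190 + 13×190 = 8820.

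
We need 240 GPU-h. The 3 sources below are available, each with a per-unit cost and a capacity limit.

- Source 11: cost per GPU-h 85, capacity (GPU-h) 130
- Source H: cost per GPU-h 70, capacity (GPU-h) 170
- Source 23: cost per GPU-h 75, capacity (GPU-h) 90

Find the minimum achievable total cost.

17150

Fill from the cheapest source first.
Source H at 70: take all 170 GPU-h — 70 still needed.
Source 23 (75): take the remaining 70 — done.
Source 11: unused.
Cost = 170×70 + 70×75 = 17150.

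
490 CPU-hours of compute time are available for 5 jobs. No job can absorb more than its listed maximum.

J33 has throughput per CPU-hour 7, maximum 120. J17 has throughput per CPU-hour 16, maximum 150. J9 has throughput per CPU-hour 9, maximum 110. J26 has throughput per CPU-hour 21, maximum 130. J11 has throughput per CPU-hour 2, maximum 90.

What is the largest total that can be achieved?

Order the jobs by throughput per CPU-hour: J26 21 > J17 16 > J9 9 > J33 7 > J11 2.
Give J26 130 to hit its cap of 130 ; 360 left.
Give J17 150 to hit its cap of 150 ; 210 left.
Give J9 110 to hit its cap of 110 ; 100 left.
J33: +100 (room for 120) → 100. Pool exhausted.
Total = 7×100 + 16×150 + 9×110 + 21×130 = 6820.

6820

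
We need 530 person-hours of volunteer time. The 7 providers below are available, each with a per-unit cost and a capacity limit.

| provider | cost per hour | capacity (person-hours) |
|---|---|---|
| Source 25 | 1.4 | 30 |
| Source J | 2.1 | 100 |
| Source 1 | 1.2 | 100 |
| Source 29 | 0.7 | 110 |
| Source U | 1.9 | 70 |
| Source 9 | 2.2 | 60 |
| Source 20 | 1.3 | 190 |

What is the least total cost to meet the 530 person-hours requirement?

Cheapest first:
Take 110 from Source 29 at 0.7 → need 420 more.
Source 1 at 1.2: take all 100 person-hours → 320 still needed.
Source 20 at 1.3: take all 190 person-hours → 130 still needed.
Source 25 (1.4): use full 30 → 100 person-hours to go.
Source U at 1.9: take all 70 person-hours → 30 still needed.
Source J at 2.1: take 30 of its 100 → requirement met.
Source 9: unused.
Cost = 110×0.7 + 100×1.2 + 190×1.3 + 30×1.4 + 70×1.9 + 30×2.1 = 682.

682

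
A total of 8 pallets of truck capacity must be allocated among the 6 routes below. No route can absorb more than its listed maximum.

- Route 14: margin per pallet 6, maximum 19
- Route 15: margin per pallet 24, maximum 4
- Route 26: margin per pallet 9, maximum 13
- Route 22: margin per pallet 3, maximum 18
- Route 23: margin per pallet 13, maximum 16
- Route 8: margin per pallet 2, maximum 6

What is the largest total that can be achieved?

148

Highest margin per pallet first: Route 15 24 > Route 23 13 > Route 26 9 > Route 14 6 > Route 22 3 > Route 8 2.
Give Route 15 4 to hit its cap of 4 ; 4 left.
Route 23 has room for 16 but only 4 remain, so it gets 4.
Total = 24×4 + 13×4 = 148.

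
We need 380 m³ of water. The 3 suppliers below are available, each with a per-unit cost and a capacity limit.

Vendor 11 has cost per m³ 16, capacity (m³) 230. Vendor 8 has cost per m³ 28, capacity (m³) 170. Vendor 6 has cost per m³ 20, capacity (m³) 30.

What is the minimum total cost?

7640

Fill from the cheapest supplier first.
Vendor 11 at 16: take all 230 m³ ; 150 still needed.
Vendor 6 (20): use full 30 ; 120 m³ to go.
Take 120 from Vendor 8 at 28 to finish.
Cost = 230×16 + 30×20 + 120×28 = 7640.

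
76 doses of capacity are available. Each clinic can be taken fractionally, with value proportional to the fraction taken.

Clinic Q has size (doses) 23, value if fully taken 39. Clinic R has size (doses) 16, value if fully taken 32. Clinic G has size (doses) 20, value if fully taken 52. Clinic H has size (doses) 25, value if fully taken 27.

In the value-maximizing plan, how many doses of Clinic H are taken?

Rank by value-to-size ratio: Clinic G 52/20≈2.6, Clinic R 32/16≈2, Clinic Q 39/23≈1.7, Clinic H 27/25≈1.08.
All 20 doses of Clinic G fit (value 52) → 56 remain.
Take all of Clinic R (16 doses, value 32) → 40 doses left.
All 23 doses of Clinic Q fit (value 39) → 17 remain.
Fill the last 17 doses with part of Clinic H: 17/25 of it earns 18.36.

17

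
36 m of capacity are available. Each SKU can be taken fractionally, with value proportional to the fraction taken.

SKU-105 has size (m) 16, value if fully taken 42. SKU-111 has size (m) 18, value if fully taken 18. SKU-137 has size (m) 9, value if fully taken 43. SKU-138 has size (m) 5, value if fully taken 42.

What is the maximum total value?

133

Rank by value-to-size ratio: SKU-138 42/5≈8.4, SKU-137 43/9≈4.78, SKU-105 42/16≈2.62, SKU-111 18/18≈1.
SKU-138: take in full, 5 m for value 42 — 31 left.
Take all of SKU-137 (9 m, value 43) — 22 m left.
Take all of SKU-105 (16 m, value 42) — 6 m left.
6 m left: a 6/18 share of SKU-111 gives 18×6/18 = 6.
Total value = 133.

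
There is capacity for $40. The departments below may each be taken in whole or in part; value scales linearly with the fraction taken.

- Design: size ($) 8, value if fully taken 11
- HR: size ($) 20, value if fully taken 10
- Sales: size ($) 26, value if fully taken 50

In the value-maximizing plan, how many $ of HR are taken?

6

Best value per unit of size first: Sales 50/26≈1.92, Design 11/8≈1.38, HR 10/20≈0.5.
Take all of Sales (26 $, value 50) → 14 $ left.
All 8 $ of Design fit (value 11) → 6 remain.
Fill the last 6 $ with part of HR: 6/20 of it earns 3.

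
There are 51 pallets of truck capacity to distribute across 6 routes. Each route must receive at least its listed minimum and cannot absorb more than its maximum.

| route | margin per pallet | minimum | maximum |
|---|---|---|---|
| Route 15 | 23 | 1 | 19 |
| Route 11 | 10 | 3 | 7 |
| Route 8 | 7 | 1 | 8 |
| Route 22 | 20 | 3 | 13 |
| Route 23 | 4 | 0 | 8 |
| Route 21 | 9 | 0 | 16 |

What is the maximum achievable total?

873

Meeting every minimum uses 1+3+1+3+0+0 = 8 pallets, leaving 43.
Rank by margin per pallet: Route 15 23 > Route 22 20 > Route 11 10 > Route 21 9 > Route 8 7 > Route 23 4.
Route 15: +18 to 19 (cap) ; 25 left.
Give Route 22 10 more to hit its cap of 13 ; 15 left.
Route 11: +4 to 7 (cap) ; 11 left.
Only 11 left; Route 21 takes them to reach 11.
Total = 23×19 + 10×7 + 7×1 + 20×13 + 9×11 = 873.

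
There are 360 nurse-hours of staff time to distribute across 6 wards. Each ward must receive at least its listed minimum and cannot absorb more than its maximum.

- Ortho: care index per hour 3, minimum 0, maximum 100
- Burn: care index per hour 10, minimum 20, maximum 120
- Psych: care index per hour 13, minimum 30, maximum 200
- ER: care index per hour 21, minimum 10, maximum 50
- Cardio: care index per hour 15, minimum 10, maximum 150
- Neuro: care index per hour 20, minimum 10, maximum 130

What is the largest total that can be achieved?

Meeting every minimum uses 0+20+30+10+10+10 = 80 nurse-hours, leaving 280.
Rank by care index per hour: ER 21 > Neuro 20 > Cardio 15 > Psych 13 > Burn 10 > Ortho 3.
Give ER 40 more to hit its cap of 50 → 240 left.
Neuro takes 120 more to reach its cap of 130 → 120 left.
Cardio: +120 (room for 140) → 130. Pool exhausted.
Total = 10×20 + 13×30 + 21×50 + 15×130 + 20×130 = 6190.

6190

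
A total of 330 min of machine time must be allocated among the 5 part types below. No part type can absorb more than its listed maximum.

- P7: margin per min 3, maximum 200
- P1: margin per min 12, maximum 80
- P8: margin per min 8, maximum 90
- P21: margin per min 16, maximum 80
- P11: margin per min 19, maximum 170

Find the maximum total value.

5470

Rank by margin per min: P11 19 > P21 16 > P1 12 > P8 8 > P7 3.
P11: +170 to 170 (cap) ; 160 left.
P21 takes 80 to reach its cap of 80 ; 80 left.
Give P1 80 to hit its cap of 80 ; 0 left.
Total = 12×80 + 16×80 + 19×170 = 5470.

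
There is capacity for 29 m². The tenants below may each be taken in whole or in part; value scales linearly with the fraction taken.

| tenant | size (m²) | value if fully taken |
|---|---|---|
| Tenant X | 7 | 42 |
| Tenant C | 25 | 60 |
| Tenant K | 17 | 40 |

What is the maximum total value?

Rank by value-to-size ratio: Tenant X 42/7≈6, Tenant C 60/25≈2.4, Tenant K 40/17≈2.35.
Take all of Tenant X (7 m², value 42) → 22 m² left.
22 m² left: a 22/25 share of Tenant C gives 60×22/25 = 52.8.
Total value = 94.8.

94.8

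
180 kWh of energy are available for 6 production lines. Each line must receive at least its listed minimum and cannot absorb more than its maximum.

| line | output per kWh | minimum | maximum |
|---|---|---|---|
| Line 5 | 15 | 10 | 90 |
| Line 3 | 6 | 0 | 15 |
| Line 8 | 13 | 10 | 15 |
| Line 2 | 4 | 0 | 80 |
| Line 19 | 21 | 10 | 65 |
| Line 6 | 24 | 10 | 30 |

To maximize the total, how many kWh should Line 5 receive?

75

Meeting every minimum uses 10+0+10+0+10+10 = 40 kWh, leaving 140.
Rank by output per kWh: Line 6 24 > Line 19 21 > Line 5 15 > Line 8 13 > Line 3 6 > Line 2 4.
Give Line 6 20 more to hit its cap of 30 — 120 left.
Line 19: +55 to 65 (cap) — 65 left.
Line 5 has room for 80 more but only 65 remain, so it gets 75.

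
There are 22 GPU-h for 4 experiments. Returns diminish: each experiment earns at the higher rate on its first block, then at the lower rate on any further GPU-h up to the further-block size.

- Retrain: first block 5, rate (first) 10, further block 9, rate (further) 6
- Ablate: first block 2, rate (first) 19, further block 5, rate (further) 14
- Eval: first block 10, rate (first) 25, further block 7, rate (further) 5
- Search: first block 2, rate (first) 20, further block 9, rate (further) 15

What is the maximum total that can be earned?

Treat each block as its own option and order by rate: Eval/tier1 25 > Search/tier1 20 > Ablate/tier1 19 > Search/tier2 15 > Ablate/tier2 14 > Retrain/tier1 10 > Retrain/tier2 6 > Eval/tier2 5.
Fill Eval tier1 block (10 at 25) → 12 left.
Search tier1 at 20: fill all 2 → 10 left.
Fill Ablate tier1 block (2 at 19) → 8 left.
8 remain; put them into Search tier2 at 15.
Total = 25×10 + 20×2 + 19×2 + 15×8 = 448.

448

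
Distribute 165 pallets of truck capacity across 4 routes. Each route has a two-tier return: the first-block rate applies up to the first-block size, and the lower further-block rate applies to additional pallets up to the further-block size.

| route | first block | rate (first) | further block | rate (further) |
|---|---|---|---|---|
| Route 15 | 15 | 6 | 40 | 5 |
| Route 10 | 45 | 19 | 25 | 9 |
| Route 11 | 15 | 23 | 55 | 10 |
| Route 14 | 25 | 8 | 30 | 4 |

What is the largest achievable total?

2175

Order all 8 blocks by rate: Route 11/tier1 23 > Route 10/tier1 19 > Route 11/tier2 10 > Route 10/tier2 9 > Route 14/tier1 8 > Route 15/tier1 6 > Route 15/tier2 5 > Route 14/tier2 4.
Fill Route 11 tier1 block (15 at 23) ; 150 left.
Route 10/tier1 (19): +45 ; 105 left.
Fill Route 11 tier2 block (55 at 10) ; 50 left.
Route 10/tier2 (9): +25 ; 25 left.
Fill Route 14 tier1 block (25 at 8) ; 0 left.
Total = 23×15 + 19×45 + 10×55 + 9×25 + 8×25 = 2175.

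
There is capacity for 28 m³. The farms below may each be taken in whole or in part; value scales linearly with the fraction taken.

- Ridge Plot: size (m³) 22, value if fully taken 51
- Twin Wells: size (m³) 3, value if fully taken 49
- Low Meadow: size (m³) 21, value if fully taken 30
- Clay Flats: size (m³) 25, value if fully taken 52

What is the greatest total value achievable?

106.24

Best value per unit of size first: Twin Wells 49/3≈16.3, Ridge Plot 51/22≈2.32, Clay Flats 52/25≈2.08, Low Meadow 30/21≈1.43.
All 3 m³ of Twin Wells fit (value 49) — 25 remain.
Ridge Plot: take in full, 22 m³ for value 51 — 3 left.
Fill the last 3 m³ with part of Clay Flats: 3/25 of it earns 6.24.
Total value = 106.24.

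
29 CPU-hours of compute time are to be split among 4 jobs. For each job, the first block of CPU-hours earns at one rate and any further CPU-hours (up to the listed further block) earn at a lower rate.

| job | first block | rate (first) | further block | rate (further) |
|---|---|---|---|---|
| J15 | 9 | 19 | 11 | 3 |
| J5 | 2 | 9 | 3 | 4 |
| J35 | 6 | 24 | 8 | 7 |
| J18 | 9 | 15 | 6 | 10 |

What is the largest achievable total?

Rank every tier by rate: J35/tier1 24 > J15/tier1 19 > J18/tier1 15 > J18/tier2 10 > J5/tier1 9 > J35/tier2 7 > J5/tier2 4 > J15/tier2 3.
J35 tier1 at 24: fill all 6 → 23 left.
J15/tier1 (19): +9 → 14 left.
J18/tier1 (15): +9 → 5 left.
5 remain; put them into J18 tier2 at 10.
Total = 24×6 + 19×9 + 15×9 + 10×5 = 500.

500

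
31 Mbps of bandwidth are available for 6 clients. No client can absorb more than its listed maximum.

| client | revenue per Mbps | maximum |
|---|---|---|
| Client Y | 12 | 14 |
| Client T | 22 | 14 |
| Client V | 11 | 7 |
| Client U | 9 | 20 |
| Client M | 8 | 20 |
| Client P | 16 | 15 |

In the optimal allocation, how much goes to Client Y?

2

Highest revenue per Mbps first: Client T 22 > Client P 16 > Client Y 12 > Client V 11 > Client U 9 > Client M 8.
Client T takes 14 to reach its cap of 14 ; 17 left.
Client P takes 15 to reach its cap of 15 ; 2 left.
Client Y has room for 14 but only 2 remain, so it gets 2.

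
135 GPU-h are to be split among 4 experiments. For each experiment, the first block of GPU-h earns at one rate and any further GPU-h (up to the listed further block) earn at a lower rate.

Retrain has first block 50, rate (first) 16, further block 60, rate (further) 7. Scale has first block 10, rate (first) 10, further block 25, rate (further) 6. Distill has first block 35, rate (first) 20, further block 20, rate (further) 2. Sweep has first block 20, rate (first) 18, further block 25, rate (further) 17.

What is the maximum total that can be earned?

2335

Order all 8 blocks by rate: Distill/first 20 > Sweep/first 18 > Sweep/second 17 > Retrain/first 16 > Scale/first 10 > Retrain/second 7 > Scale/second 6 > Distill/second 2.
Distill/first (20): +35 → 100 left.
Sweep first at 18: fill all 20 → 80 left.
Sweep second at 17: fill all 25 → 55 left.
Fill Retrain first block (50 at 16) → 5 left.
Scale/first: +5 of 10 at 10; pool empty.
Total = 20×35 + 18×20 + 17×25 + 16×50 + 10×5 = 2335.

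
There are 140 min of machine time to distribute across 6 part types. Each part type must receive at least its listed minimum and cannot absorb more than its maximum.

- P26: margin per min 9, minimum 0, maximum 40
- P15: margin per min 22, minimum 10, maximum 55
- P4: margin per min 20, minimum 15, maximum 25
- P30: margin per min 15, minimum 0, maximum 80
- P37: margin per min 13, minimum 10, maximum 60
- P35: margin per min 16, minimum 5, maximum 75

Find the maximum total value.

Meeting every minimum uses 0+10+15+0+10+5 = 40 min, leaving 100.
Highest margin per min first: P15 22 > P4 20 > P35 16 > P30 15 > P37 13 > P26 9.
P15: +45 to 55 (cap) — 55 left.
P4: +10 to 25 (cap) — 45 left.
P35: +45 (room for 70) → 50. Pool exhausted.
Total = 22×55 + 20×25 + 13×10 + 16×50 = 2640.

2640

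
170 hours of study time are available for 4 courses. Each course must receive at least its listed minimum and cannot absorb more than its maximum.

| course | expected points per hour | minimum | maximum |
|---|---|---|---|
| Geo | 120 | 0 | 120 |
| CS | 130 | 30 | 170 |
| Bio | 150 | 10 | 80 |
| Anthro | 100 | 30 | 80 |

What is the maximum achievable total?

Meeting every minimum uses 0+30+10+30 = 70 hours, leaving 100.
Order the courses by expected points per hour: Bio 150 > CS 130 > Geo 120 > Anthro 100.
Bio takes 70 more to reach its cap of 80 ; 30 left.
Only 30 left; CS takes them to reach 60.
Total = 130×60 + 150×80 + 100×30 = 22800.

22800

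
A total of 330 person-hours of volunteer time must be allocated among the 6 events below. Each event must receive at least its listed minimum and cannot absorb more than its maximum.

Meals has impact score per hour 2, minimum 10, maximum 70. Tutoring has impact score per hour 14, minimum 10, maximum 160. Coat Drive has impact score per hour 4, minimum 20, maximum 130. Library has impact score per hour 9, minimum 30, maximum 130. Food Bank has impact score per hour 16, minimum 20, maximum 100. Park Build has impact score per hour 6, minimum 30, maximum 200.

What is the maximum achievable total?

4110

Meeting every minimum uses 10+10+20+30+20+30 = 120 person-hours, leaving 210.
Rank by impact score per hour: Food Bank 16 > Tutoring 14 > Library 9 > Park Build 6 > Coat Drive 4 > Meals 2.
Food Bank takes 80 more to reach its cap of 100 → 130 left.
Tutoring has room for 150 more but only 130 remain, so it gets 140.
Total = 2×10 + 14×140 + 4×20 + 9×30 + 16×100 + 6×30 = 4110.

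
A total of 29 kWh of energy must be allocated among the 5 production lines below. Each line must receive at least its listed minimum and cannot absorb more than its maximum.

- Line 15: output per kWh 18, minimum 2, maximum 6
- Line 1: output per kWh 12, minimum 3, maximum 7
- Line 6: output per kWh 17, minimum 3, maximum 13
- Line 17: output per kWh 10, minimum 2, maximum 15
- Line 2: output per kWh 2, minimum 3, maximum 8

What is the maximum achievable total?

Meeting every minimum uses 2+3+3+2+3 = 13 kWh, leaving 16.
Highest output per kWh first: Line 15 18 > Line 6 17 > Line 1 12 > Line 17 10 > Line 2 2.
Give Line 15 4 more to hit its cap of 6 → 12 left.
Line 6 takes 10 more to reach its cap of 13 → 2 left.
Line 1 has room for 4 more but only 2 remain, so it gets 5.
Total = 18×6 + 12×5 + 17×13 + 10×2 + 2×3 = 415.

415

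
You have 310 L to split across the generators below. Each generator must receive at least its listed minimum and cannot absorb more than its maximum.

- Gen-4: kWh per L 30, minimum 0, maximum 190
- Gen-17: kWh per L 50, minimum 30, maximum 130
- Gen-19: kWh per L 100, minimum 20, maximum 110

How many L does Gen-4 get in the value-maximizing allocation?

Meeting every minimum uses 0+30+20 = 50 L, leaving 260.
Highest kWh per L first: Gen-19 100 > Gen-17 50 > Gen-4 30.
Gen-19 takes 90 more to reach its cap of 110 → 170 left.
Gen-17 takes 100 more to reach its cap of 130 → 70 left.
Only 70 left; Gen-4 takes them to reach 70.

70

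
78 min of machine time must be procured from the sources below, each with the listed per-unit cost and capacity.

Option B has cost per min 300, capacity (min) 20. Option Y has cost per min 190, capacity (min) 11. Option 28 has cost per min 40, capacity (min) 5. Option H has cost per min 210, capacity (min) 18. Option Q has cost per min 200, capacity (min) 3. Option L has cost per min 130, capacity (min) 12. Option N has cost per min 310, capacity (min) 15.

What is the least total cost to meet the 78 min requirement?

17020

Use sources in increasing cost order.
Option 28 (40): use full 5 — 73 min to go.
Option L (130): use full 12 — 61 min to go.
Option Y (190): use full 11 — 50 min to go.
Option Q at 200: take all 3 min — 47 still needed.
Take 18 from Option H at 210 — need 29 more.
Option B (300): use full 20 — 9 min to go.
Take 9 from Option N at 310 to finish.
Cost = 5×40 + 12×130 + 11×190 + 3×200 + 18×210 + 20×300 + 9×310 = 17020.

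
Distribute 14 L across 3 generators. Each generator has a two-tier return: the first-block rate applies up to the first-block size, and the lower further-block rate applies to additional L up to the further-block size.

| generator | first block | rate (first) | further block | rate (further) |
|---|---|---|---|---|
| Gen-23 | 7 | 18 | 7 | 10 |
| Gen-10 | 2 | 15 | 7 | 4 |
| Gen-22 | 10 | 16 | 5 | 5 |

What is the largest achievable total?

238

Order all 6 blocks by rate: Gen-23/first 18 > Gen-22/first 16 > Gen-10/first 15 > Gen-23/second 10 > Gen-22/second 5 > Gen-10/second 4.
Gen-23 first at 18: fill all 7 ; 7 left.
7 remain; put them into Gen-22 first at 16.
Total = 18×7 + 16×7 = 238.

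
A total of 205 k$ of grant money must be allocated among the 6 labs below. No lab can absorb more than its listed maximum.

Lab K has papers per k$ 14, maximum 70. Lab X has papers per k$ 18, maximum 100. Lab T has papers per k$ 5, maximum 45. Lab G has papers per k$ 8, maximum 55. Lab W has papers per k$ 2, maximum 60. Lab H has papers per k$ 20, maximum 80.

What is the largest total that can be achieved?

3750

Order the labs by papers per k$: Lab H 20 > Lab X 18 > Lab K 14 > Lab G 8 > Lab T 5 > Lab W 2.
Lab H: +80 to 80 (cap) — 125 left.
Give Lab X 100 to hit its cap of 100 — 25 left.
Only 25 left; Lab K takes them to reach 25.
Total = 14×25 + 18×100 + 20×80 = 3750.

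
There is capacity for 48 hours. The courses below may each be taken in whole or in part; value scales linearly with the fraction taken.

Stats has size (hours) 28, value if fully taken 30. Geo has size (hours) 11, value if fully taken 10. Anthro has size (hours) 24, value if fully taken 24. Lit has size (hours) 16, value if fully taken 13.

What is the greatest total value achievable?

Best value per unit of size first: Stats 30/28≈1.07, Anthro 24/24≈1, Geo 10/11≈0.909, Lit 13/16≈0.812.
Take all of Stats (28 hours, value 30) — 20 hours left.
20 hours left: a 20/24 share of Anthro gives 24×20/24 = 20.
Total value = 50.

50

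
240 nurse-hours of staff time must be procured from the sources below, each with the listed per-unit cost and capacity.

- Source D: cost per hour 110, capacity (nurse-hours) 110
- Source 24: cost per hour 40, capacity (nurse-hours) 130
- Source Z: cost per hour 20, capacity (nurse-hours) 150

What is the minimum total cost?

6600

Use sources in increasing cost order.
Take 150 from Source Z at 20 → need 90 more.
Source 24 at 40: take 90 of its 130 → requirement met.
Source D: unused.
Cost = 150×20 + 90×40 = 6600.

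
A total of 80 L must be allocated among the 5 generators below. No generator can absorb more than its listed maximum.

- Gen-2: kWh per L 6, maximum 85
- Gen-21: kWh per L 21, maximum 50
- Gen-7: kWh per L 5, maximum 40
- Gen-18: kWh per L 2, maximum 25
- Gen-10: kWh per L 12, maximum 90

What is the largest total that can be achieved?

Highest kWh per L first: Gen-21 21 > Gen-10 12 > Gen-2 6 > Gen-7 5 > Gen-18 2.
Gen-21 takes 50 to reach its cap of 50 ; 30 left.
Gen-10 has room for 90 but only 30 remain, so it gets 30.
Total = 21×50 + 12×30 = 1410.

1410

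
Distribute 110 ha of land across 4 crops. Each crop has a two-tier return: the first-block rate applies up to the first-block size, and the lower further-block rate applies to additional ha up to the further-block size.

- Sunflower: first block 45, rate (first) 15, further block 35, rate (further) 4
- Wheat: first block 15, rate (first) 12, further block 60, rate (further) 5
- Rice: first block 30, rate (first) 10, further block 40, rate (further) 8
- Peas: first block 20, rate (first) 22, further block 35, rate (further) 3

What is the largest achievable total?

1595

Rank every tier by rate: Peas/first 22 > Sunflower/first 15 > Wheat/first 12 > Rice/first 10 > Rice/second 8 > Wheat/second 5 > Sunflower/second 4 > Peas/second 3.
Peas/first (22): +20 → 90 left.
Sunflower first at 15: fill all 45 → 45 left.
Fill Wheat first block (15 at 12) → 30 left.
Rice first at 10: fill all 30 → 0 left.
Total = 22×20 + 15×45 + 12×15 + 10×30 = 1595.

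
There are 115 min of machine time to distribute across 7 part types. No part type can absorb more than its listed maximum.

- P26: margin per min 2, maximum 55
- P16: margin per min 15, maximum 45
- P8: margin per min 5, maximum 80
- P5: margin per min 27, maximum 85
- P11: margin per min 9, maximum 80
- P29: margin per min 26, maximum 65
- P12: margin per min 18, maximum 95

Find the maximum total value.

3075

Highest margin per min first: P5 27 > P29 26 > P12 18 > P16 15 > P11 9 > P8 5 > P26 2.
P5 takes 85 to reach its cap of 85 — 30 left.
P29 has room for 65 but only 30 remain, so it gets 30.
Total = 27×85 + 26×30 = 3075.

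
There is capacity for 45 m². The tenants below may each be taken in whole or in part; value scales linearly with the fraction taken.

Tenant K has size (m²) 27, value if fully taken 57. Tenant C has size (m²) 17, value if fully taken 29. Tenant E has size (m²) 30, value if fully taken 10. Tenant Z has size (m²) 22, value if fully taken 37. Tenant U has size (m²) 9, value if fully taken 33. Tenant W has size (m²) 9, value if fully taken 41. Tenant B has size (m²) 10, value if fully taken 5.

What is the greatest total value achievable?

Rank by value-to-size ratio: Tenant W 41/9≈4.56, Tenant U 33/9≈3.67, Tenant K 57/27≈2.11, Tenant C 29/17≈1.71, Tenant Z 37/22≈1.68, Tenant B 5/10≈0.5, Tenant E 10/30≈0.333.
Take all of Tenant W (9 m², value 41) — 36 m² left.
Tenant U: take in full, 9 m² for value 33 — 27 left.
Tenant K: take in full, 27 m² for value 57 — 0 left.
Total value = 131.

131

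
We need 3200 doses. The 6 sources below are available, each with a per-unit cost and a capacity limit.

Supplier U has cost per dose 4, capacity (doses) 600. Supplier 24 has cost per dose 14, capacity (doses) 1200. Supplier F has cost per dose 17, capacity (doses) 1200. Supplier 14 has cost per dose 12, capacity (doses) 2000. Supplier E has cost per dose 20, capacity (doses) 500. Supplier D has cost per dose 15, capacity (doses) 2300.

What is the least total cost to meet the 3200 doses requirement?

Use sources in increasing cost order.
Take 600 from Supplier U at 4 → need 2600 more.
Take 2000 from Supplier 14 at 12 → need 600 more.
Supplier 24 (14): take the remaining 600 → done.
Supplier D, Supplier F, Supplier E: unused.
Cost = 600×4 + 2000×12 + 600×14 = 34800.

34800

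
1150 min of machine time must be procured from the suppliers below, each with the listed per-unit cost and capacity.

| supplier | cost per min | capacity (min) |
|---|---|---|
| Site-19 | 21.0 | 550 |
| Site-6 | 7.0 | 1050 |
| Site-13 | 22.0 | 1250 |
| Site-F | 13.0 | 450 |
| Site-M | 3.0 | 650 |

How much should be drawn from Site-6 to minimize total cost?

500

Cheapest first:
Take 650 from Site-M at 3.0 ; need 500 more.
Site-6 at 7.0: take 500 of its 1050 ; requirement met.
Site-F, Site-19, Site-13: unused.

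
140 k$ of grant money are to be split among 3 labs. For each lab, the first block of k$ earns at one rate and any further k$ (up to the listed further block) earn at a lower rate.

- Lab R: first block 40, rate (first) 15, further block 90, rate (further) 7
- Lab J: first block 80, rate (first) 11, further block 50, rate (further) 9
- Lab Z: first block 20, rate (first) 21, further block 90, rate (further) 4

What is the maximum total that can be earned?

Order all 6 blocks by rate: Lab Z/T1 21 > Lab R/T1 15 > Lab J/T1 11 > Lab J/T2 9 > Lab R/T2 7 > Lab Z/T2 4.
Lab Z/T1 (21): +20 — 120 left.
Lab R/T1 (15): +40 — 80 left.
Lab J/T1 (11): +80 — 0 left.
Total = 21×20 + 15×40 + 11×80 = 1900.

1900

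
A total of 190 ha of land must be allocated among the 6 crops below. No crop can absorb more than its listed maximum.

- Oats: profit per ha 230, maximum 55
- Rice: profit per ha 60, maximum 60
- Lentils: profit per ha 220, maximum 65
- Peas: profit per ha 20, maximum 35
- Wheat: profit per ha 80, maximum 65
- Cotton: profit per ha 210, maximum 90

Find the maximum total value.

41650

Rank by profit per ha: Oats 230 > Lentils 220 > Cotton 210 > Wheat 80 > Rice 60 > Peas 20.
Give Oats 55 to hit its cap of 55 ; 135 left.
Lentils: +65 to 65 (cap) ; 70 left.
Cotton: +70 (room for 90) → 70. Pool exhausted.
Total = 230×55 + 220×65 + 210×70 = 41650.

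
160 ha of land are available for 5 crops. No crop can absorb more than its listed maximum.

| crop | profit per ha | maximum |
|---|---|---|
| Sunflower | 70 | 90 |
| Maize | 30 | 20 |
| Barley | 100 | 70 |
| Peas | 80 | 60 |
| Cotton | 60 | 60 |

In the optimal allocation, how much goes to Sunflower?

30

Order the crops by profit per ha: Barley 100 > Peas 80 > Sunflower 70 > Cotton 60 > Maize 30.
Barley takes 70 to reach its cap of 70 ; 90 left.
Give Peas 60 to hit its cap of 60 ; 30 left.
Sunflower has room for 90 but only 30 remain, so it gets 30.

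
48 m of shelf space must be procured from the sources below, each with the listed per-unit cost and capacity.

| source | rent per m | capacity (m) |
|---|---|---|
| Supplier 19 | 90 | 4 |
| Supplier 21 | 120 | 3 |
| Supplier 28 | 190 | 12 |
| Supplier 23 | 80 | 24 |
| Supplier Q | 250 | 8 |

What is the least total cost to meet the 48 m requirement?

6170

Cheapest first:
Supplier 23 (80): use full 24 — 24 m to go.
Take 4 from Supplier 19 at 90 — need 20 more.
Supplier 21 at 120: take all 3 m — 17 still needed.
Supplier 28 at 190: take all 12 m — 5 still needed.
Supplier Q (250): take the remaining 5 — done.
Cost = 24×80 + 4×90 + 3×120 + 12×190 + 5×250 = 6170.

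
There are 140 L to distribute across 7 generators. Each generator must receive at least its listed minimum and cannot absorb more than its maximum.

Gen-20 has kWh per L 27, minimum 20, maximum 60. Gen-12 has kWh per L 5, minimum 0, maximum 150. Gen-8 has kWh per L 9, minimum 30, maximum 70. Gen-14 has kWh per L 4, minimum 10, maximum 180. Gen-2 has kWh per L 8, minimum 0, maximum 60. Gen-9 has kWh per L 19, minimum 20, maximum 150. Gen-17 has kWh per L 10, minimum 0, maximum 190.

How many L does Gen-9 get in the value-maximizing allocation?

Meeting every minimum uses 20+0+30+10+0+20+0 = 80 L, leaving 60.
Highest kWh per L first: Gen-20 27 > Gen-9 19 > Gen-17 10 > Gen-8 9 > Gen-2 8 > Gen-12 5 > Gen-14 4.
Give Gen-20 40 more to hit its cap of 60 → 20 left.
Gen-9 has room for 130 more but only 20 remain, so it gets 40.

40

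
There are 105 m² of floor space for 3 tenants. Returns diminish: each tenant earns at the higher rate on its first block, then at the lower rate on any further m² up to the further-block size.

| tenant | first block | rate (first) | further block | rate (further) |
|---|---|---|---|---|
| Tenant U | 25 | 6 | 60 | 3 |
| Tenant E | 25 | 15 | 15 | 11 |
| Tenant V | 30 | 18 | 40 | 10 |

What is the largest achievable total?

Order all 6 blocks by rate: Tenant V/T1 18 > Tenant E/T1 15 > Tenant E/T2 11 > Tenant V/T2 10 > Tenant U/T1 6 > Tenant U/T2 3.
Tenant V T1 at 18: fill all 30 ; 75 left.
Tenant E T1 at 15: fill all 25 ; 50 left.
Fill Tenant E T2 block (15 at 11) ; 35 left.
35 remain; put them into Tenant V T2 at 10.
Total = 18×30 + 15×25 + 11×15 + 10×35 = 1430.

1430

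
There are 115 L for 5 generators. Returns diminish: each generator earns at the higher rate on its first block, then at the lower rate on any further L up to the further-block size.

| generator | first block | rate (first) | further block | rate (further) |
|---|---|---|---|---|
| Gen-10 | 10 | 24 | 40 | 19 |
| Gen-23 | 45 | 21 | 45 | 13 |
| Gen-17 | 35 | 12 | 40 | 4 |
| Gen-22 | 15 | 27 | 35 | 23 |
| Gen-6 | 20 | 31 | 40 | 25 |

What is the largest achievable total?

Order all 10 blocks by rate: Gen-6/T1 31 > Gen-22/T1 27 > Gen-6/T2 25 > Gen-10/T1 24 > Gen-22/T2 23 > Gen-23/T1 21 > Gen-10/T2 19 > Gen-23/T2 13 > Gen-17/T1 12 > Gen-17/T2 4.
Fill Gen-6 T1 block (20 at 31) → 95 left.
Gen-22 T1 at 27: fill all 15 → 80 left.
Gen-6 T2 at 25: fill all 40 → 40 left.
Gen-10 T1 at 24: fill all 10 → 30 left.
Gen-22 T2 at 23: only 30 left, fill 30.
Total = 31×20 + 27×15 + 25×40 + 24×10 + 23×30 = 2955.

2955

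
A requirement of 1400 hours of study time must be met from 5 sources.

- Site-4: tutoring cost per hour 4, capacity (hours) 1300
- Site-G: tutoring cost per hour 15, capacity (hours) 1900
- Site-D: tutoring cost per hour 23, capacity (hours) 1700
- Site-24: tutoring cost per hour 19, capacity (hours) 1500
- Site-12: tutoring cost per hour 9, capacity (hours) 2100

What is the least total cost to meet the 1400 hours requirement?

6100

Fill from the cheapest source first.
Site-4 (4): use full 1300 → 100 hours to go.
Site-12 (9): take the remaining 100 → done.
Site-G, Site-24, Site-D: unused.
Cost = 1300×4 + 100×9 = 6100.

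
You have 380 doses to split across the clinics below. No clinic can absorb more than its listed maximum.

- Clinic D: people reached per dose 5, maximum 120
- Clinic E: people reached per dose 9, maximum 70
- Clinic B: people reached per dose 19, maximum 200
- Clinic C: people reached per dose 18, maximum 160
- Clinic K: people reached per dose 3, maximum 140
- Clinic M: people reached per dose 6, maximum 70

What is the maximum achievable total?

Order the clinics by people reached per dose: Clinic B 19 > Clinic C 18 > Clinic E 9 > Clinic M 6 > Clinic D 5 > Clinic K 3.
Clinic B: +200 to 200 (cap) ; 180 left.
Clinic C takes 160 to reach its cap of 160 ; 20 left.
Clinic E has room for 70 but only 20 remain, so it gets 20.
Total = 9×20 + 19×200 + 18×160 = 6860.

6860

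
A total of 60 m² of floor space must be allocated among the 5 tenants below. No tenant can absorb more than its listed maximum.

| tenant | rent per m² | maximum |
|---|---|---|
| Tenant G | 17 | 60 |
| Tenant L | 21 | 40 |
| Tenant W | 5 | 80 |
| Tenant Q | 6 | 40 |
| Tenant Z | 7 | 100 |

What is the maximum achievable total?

1180

Rank by rent per m²: Tenant L 21 > Tenant G 17 > Tenant Z 7 > Tenant Q 6 > Tenant W 5.
Tenant L takes 40 to reach its cap of 40 → 20 left.
Only 20 left; Tenant G takes them to reach 20.
Total = 17×20 + 21×40 = 1180.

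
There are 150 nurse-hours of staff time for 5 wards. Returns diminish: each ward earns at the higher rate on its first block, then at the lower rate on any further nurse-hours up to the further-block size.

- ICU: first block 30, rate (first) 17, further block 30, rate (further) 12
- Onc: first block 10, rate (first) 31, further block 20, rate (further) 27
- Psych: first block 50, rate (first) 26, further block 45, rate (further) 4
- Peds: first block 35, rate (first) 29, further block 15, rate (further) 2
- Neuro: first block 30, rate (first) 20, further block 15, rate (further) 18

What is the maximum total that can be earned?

Rank every tier by rate: Onc/first 31 > Peds/first 29 > Onc/second 27 > Psych/first 26 > Neuro/first 20 > Neuro/second 18 > ICU/first 17 > ICU/second 12 > Psych/second 4 > Peds/second 2.
Fill Onc first block (10 at 31) → 140 left.
Fill Peds first block (35 at 29) → 105 left.
Onc/second (27): +20 → 85 left.
Fill Psych first block (50 at 26) → 35 left.
Neuro first at 20: fill all 30 → 5 left.
Neuro/second: +5 of 15 at 18; pool empty.
Total = 31×10 + 29×35 + 27×20 + 26×50 + 20×30 + 18×5 = 3855.

3855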